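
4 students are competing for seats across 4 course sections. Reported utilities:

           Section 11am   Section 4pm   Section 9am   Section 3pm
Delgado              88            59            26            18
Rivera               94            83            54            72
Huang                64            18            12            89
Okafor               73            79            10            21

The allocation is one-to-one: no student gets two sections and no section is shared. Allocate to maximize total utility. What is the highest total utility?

Maximum total: 310 points

This is a one-to-one assignment (maximum-weight bipartite matching).
Optimal: Delgado→Section 11am (88 points), Rivera→Section 9am (54 points), Huang→Section 3pm (89 points), Okafor→Section 4pm (79 points) — total 88+54+89+79 = 310 points.
Row-greedy (each student in turn takes its best remaining section) gives 270 points, worse by 40.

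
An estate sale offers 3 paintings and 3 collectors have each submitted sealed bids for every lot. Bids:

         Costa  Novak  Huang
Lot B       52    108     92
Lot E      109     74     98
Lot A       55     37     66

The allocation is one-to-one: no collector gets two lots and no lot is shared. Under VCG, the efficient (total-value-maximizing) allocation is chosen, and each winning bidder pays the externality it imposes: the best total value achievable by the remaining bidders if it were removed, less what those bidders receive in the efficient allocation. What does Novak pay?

Novak pays $26.

Efficient allocation: Costa→Lot E ($109), Novak→Lot B ($108), Huang→Lot A ($66); total welfare W = $283.
Novak receives Lot B at value $108, so the others get W − 108 = $175.
Without Novak: best allocation of the remaining 2 bidders over all 3 lots is Costa→Lot E ($109), Huang→Lot B ($92), total $201.
VCG payment = (others' best without Novak) − (others' welfare with Novak) = 201 − 175 = $26.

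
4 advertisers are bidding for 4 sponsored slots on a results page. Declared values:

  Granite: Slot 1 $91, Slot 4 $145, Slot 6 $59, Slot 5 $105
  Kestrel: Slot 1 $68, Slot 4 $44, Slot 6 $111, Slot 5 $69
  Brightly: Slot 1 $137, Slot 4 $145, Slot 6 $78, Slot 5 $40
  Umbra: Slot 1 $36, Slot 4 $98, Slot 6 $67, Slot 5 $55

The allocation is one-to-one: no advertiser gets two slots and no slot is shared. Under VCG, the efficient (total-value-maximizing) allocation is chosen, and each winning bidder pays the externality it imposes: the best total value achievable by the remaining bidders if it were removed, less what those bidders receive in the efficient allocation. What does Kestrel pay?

Kestrel pays $9.

Efficient allocation: Granite→Slot 5 ($105), Kestrel→Slot 6 ($111), Brightly→Slot 1 ($137), Umbra→Slot 4 ($98); total welfare W = $451.
Kestrel receives Slot 6 at value $111, so the others get W − 111 = $340.
Without Kestrel: best allocation of the remaining 3 bidders over all 4 slots is Granite→Slot 4 ($145), Brightly→Slot 1 ($137), Umbra→Slot 6 ($67), total $349.
VCG payment = (others' best without Kestrel) − (others' welfare with Kestrel) = 349 − 340 = $9.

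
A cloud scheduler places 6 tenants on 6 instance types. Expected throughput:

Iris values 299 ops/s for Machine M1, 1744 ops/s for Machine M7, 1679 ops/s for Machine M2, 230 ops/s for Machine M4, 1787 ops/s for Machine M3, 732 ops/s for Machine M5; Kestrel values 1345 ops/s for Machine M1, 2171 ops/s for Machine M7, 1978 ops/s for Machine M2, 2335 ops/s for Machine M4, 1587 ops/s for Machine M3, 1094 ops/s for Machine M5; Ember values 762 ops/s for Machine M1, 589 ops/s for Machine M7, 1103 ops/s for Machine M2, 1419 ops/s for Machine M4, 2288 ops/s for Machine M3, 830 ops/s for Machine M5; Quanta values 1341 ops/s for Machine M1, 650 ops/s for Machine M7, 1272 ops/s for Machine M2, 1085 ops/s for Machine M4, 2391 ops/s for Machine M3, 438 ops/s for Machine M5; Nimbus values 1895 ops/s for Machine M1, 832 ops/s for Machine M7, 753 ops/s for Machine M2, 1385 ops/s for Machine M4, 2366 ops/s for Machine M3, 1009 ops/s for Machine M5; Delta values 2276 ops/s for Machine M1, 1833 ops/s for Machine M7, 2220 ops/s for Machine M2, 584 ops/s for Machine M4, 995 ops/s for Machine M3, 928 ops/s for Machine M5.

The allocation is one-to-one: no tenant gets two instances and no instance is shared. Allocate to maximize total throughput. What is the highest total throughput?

Maximum total: 11415 ops/s

Optimal: Iris→Machine M7 (1744 ops/s), Kestrel→Machine M4 (2335 ops/s), Ember→Machine M5 (830 ops/s), Quanta→Machine M3 (2391 ops/s), Nimbus→Machine M1 (1895 ops/s), Delta→Machine M2 (2220 ops/s) — total 1744+2335+830+2391+1895+2220 = 11415 ops/s.
Row-greedy (each tenant in turn takes its best remaining instance) gives 9408 ops/s, worse by 2007.
Checked against all permutations: 11415 ops/s is optimal.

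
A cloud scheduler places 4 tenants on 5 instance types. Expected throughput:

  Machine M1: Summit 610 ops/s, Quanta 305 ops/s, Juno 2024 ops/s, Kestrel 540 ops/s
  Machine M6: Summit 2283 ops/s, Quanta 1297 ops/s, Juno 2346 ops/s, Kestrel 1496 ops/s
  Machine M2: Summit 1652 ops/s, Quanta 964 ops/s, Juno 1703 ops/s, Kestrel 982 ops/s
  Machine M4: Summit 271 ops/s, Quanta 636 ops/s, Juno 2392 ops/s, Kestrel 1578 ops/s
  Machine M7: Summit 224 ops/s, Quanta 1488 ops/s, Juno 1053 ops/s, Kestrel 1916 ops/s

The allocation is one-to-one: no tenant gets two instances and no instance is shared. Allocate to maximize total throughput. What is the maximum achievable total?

Optimal: Summit→Machine M6 (2283 ops/s), Quanta→Machine M2 (964 ops/s), Juno→Machine M4 (2392 ops/s), Kestrel→Machine M7 (1916 ops/s) — total 2283+964+2392+1916 = 7555 ops/s.
Row-greedy (each tenant in turn takes its best remaining instance) gives 7145 ops/s, worse by 410.
Next-best assignment: Summit→Machine M6, Quanta→Machine M7, Juno→Machine M1, Kestrel→Machine M4 = 7373 ops/s.

Maximum total: 7555 ops/s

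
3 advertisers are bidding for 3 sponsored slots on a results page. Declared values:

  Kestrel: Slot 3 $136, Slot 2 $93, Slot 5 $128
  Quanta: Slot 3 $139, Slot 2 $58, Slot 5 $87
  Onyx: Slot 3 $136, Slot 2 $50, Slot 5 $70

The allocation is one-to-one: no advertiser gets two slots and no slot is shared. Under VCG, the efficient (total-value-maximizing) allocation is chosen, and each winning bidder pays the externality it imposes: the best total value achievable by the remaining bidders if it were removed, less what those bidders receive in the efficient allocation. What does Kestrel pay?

Efficient allocation: Kestrel→Slot 5 ($128), Quanta→Slot 2 ($58), Onyx→Slot 3 ($136); total welfare W = $322.
Kestrel receives Slot 5 at value $128, so the others get W − 128 = $194.
Without Kestrel: best allocation of the remaining 2 bidders over all 3 slots is Quanta→Slot 5 ($87), Onyx→Slot 3 ($136), total $223.
VCG payment = (others' best without Kestrel) − (others' welfare with Kestrel) = 223 − 194 = $29.

Kestrel pays $29.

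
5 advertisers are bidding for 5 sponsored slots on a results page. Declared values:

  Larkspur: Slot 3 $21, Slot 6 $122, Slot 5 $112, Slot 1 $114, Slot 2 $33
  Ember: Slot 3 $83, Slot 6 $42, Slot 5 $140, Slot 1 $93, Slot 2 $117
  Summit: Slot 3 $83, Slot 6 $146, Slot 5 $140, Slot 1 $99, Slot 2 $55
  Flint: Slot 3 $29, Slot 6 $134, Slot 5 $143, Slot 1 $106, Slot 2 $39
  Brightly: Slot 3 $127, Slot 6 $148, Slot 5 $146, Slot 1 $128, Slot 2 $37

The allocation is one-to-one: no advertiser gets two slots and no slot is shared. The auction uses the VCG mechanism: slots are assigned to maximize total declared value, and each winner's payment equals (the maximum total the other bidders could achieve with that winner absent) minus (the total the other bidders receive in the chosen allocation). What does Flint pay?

Flint pays $23.

Efficient allocation: Larkspur→Slot 1 ($114), Ember→Slot 2 ($117), Summit→Slot 6 ($146), Flint→Slot 5 ($143), Brightly→Slot 3 ($127); total welfare W = $647.
Flint receives Slot 5 at value $143, so the others get W − 143 = $504.
Without Flint: best allocation of the remaining 4 bidders over all 5 slots is Larkspur→Slot 1 ($114), Ember→Slot 5 ($140), Summit→Slot 6 ($146), Brightly→Slot 3 ($127), total $527.
VCG payment = (others' best without Flint) − (others' welfare with Flint) = 527 − 504 = $23.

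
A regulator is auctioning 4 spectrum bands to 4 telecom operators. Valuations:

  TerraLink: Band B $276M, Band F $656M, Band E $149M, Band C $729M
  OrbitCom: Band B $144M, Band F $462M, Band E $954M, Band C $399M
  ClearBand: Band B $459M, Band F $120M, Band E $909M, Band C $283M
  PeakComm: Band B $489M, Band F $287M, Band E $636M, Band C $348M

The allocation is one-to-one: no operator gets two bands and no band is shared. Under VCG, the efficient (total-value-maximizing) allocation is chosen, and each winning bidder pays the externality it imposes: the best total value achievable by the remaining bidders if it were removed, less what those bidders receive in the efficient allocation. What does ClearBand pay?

ClearBand pays $492M.

Efficient allocation: TerraLink→Band C ($729M), OrbitCom→Band F ($462M), ClearBand→Band E ($909M), PeakComm→Band B ($489M); total welfare W = $2589M.
ClearBand receives Band E at value $909M, so the others get W − 909 = $1680M.
Without ClearBand: best allocation of the remaining 3 bidders over all 4 bands is TerraLink→Band C ($729M), OrbitCom→Band E ($954M), PeakComm→Band B ($489M), total $2172M.
VCG payment = (others' best without ClearBand) − (others' welfare with ClearBand) = 2172 − 1680 = $492M.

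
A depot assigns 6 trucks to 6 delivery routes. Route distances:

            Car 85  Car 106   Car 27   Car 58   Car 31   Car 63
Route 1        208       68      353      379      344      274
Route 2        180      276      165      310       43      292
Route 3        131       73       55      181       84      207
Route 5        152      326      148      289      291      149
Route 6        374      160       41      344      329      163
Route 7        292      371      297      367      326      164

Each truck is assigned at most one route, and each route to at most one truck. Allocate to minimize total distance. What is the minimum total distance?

Optimal: Car 85→Route 5 (152 km), Car 106→Route 1 (68 km), Car 27→Route 6 (41 km), Car 58→Route 3 (181 km), Car 31→Route 2 (43 km), Car 63→Route 7 (164 km) — total 152+68+41+181+43+164 = 649 km.
Row-greedy (each truck in turn takes its cheapest remaining route) gives 736 km, worse by 87.
Next-best assignment: Car 85→Route 3, Car 106→Route 1, Car 27→Route 6, Car 58→Route 5, Car 31→Route 2, Car 63→Route 7 = 736 km.
No other one-to-one assignment undercuts 649 km.

Minimum total: 649 km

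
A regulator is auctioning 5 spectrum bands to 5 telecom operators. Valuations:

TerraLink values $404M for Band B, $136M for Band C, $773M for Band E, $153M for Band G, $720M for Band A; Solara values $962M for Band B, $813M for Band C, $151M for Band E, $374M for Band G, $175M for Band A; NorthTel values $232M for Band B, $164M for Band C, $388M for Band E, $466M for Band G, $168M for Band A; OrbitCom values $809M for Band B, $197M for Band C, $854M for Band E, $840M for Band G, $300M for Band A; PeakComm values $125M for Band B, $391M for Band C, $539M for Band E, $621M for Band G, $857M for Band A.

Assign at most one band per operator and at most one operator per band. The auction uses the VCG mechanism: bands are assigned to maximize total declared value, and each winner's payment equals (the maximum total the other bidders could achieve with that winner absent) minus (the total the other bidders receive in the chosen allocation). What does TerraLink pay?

TerraLink pays $194M.

Efficient allocation: TerraLink→Band E ($773M), Solara→Band C ($813M), NorthTel→Band G ($466M), OrbitCom→Band B ($809M), PeakComm→Band A ($857M); total welfare W = $3718M.
TerraLink receives Band E at value $773M, so the others get W − 773 = $2945M.
Without TerraLink: best allocation of the remaining 4 bidders over all 5 bands is Solara→Band B ($962M), NorthTel→Band G ($466M), OrbitCom→Band E ($854M), PeakComm→Band A ($857M), total $3139M.
VCG payment = (others' best without TerraLink) − (others' welfare with TerraLink) = 3139 − 2945 = $194M.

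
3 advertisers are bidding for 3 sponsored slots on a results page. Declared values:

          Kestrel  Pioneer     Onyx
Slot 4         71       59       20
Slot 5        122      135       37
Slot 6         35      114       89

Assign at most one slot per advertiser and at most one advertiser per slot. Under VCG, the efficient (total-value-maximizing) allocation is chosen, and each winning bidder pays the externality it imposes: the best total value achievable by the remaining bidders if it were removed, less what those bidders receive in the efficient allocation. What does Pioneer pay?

Efficient allocation: Kestrel→Slot 4 ($71), Pioneer→Slot 5 ($135), Onyx→Slot 6 ($89); total welfare W = $295.
Pioneer receives Slot 5 at value $135, so the others get W − 135 = $160.
Without Pioneer: best allocation of the remaining 2 bidders over all 3 slots is Kestrel→Slot 5 ($122), Onyx→Slot 6 ($89), total $211.
VCG payment = (others' best without Pioneer) − (others' welfare with Pioneer) = 211 − 160 = $51.

Pioneer pays $51.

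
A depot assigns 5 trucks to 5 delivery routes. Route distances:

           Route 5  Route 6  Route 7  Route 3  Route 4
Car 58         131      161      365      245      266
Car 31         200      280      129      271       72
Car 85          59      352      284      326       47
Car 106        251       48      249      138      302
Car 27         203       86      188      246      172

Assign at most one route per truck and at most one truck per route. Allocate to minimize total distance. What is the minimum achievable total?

Min total: 531 km

Treat this as an assignment problem: match each truck to one route.
Optimal: Car 58→Route 5 (131 km), Car 31→Route 7 (129 km), Car 85→Route 4 (47 km), Car 106→Route 3 (138 km), Car 27→Route 6 (86 km) — total 131+129+47+138+86 = 531 km.
Min-entry greedy (repeatedly take the single cheapest remaining cell) gives 601 km, worse by 70.
Swapping Car 106↔Car 27 (Car 106→Route 6 48 km, Car 27→Route 3 246 km) adds 70.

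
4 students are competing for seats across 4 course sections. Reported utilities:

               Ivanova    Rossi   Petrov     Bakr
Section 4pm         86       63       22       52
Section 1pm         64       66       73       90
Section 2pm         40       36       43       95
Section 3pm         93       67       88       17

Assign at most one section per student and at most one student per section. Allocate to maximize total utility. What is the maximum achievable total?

This is a one-to-one assignment (maximum-weight bipartite matching).
Optimal: Ivanova→Section 4pm (86 points), Rossi→Section 1pm (66 points), Petrov→Section 3pm (88 points), Bakr→Section 2pm (95 points) — total 86+66+88+95 = 335 points.
Column-greedy (each section in turn goes to its best remaining student) gives 286 points, worse by 49.
Next-best assignment: Ivanova→Section 3pm, Rossi→Section 4pm, Petrov→Section 1pm, Bakr→Section 2pm = 324 points.

Max total: 335 points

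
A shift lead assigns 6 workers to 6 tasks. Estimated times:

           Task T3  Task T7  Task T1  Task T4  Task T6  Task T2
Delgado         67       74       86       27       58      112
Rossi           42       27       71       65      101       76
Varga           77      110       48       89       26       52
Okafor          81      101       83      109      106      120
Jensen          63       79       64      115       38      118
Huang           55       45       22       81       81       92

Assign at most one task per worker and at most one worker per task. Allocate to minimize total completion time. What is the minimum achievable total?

Min total: 247 min

Optimal: Delgado→Task T4 (27 min), Rossi→Task T7 (27 min), Varga→Task T2 (52 min), Okafor→Task T3 (81 min), Jensen→Task T6 (38 min), Huang→Task T1 (22 min) — total 27+27+52+81+38+22 = 247 min.
Min-entry greedy (repeatedly take the single cheapest remaining cell) gives 285 min, worse by 38.
Next-best assignment: Delgado→Task T4, Rossi→Task T3, Varga→Task T2, Okafor→Task T7, Jensen→Task T6, Huang→Task T1 = 282 min.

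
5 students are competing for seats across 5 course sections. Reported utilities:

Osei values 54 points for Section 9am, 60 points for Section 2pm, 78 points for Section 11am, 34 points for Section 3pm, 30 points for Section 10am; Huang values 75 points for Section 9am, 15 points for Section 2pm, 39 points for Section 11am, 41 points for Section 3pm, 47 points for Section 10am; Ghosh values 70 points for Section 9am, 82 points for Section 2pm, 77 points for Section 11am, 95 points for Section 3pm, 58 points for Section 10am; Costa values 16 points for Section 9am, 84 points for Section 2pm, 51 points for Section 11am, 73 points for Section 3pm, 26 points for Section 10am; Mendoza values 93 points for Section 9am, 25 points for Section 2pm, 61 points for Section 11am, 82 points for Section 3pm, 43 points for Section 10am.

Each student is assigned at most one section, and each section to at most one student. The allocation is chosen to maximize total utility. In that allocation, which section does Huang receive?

Huang receives Section 10am.

Treat this as an assignment problem: match each student to one section.
Optimal: Osei→Section 11am (78 points), Huang→Section 10am (47 points), Ghosh→Section 3pm (95 points), Costa→Section 2pm (84 points), Mendoza→Section 9am (93 points) — total 78+47+95+84+93 = 397 points.
Row-greedy (each student in turn takes its best remaining section) gives 375 points, worse by 22.
Huang's own top section is Section 9am (75 points), but forcing Huang→Section 9am and reassigning the rest optimally gives only 377 points — worse by 20.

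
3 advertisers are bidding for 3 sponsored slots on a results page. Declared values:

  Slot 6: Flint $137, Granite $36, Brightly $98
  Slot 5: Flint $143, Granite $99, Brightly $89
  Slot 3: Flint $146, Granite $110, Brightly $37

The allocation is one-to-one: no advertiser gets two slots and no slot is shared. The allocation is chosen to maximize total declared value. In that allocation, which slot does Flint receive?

Flint receives Slot 5.

Optimal: Flint→Slot 5 ($143), Granite→Slot 3 ($110), Brightly→Slot 6 ($98) — total 143+110+98 = $351.
Max-entry greedy (repeatedly take the single best remaining cell) gives $343, worse by 8.
Next-best assignment: Flint→Slot 3, Granite→Slot 5, Brightly→Slot 6 = $343.
Swapping Flint↔Brightly (Flint→Slot 6 $137, Brightly→Slot 5 $89) loses 15.
No other one-to-one assignment exceeds $351.
Flint's own top slot is Slot 3 ($146), but forcing Flint→Slot 3 and reassigning the rest optimally gives only $343 — worse by 8.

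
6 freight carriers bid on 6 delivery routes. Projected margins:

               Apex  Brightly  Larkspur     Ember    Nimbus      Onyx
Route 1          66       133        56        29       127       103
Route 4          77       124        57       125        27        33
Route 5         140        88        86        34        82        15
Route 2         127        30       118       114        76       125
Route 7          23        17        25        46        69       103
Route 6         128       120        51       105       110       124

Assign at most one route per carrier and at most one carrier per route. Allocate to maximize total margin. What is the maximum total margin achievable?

Max total: $733k

Optimal: Apex→Route 5 ($140k), Brightly→Route 6 ($120k), Larkspur→Route 2 ($118k), Ember→Route 4 ($125k), Nimbus→Route 1 ($127k), Onyx→Route 7 ($103k) — total 140+120+118+125+127+103 = $733k.
Next-best assignment: Apex→Route 5, Brightly→Route 1, Larkspur→Route 2, Ember→Route 4, Nimbus→Route 6, Onyx→Route 7 = $729k.
Swapping Onyx↔Nimbus (Onyx→Route 1 $103k, Nimbus→Route 7 $69k) loses 58.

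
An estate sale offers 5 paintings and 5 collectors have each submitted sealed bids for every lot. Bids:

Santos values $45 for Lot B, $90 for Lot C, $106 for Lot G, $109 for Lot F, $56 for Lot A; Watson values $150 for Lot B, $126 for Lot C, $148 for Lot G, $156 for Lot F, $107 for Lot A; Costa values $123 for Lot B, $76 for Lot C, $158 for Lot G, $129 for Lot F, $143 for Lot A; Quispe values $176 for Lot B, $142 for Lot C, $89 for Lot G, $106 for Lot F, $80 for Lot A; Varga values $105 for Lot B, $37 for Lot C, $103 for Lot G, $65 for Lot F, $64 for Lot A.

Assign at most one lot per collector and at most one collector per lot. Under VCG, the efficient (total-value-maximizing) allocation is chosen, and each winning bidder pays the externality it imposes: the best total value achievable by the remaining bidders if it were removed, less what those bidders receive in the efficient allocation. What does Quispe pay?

Efficient allocation: Santos→Lot C ($90), Watson→Lot F ($156), Costa→Lot A ($143), Quispe→Lot B ($176), Varga→Lot G ($103); total welfare W = $668.
Quispe receives Lot B at value $176, so the others get W − 176 = $492.
Without Quispe: best allocation of the remaining 4 bidders over all 5 lots is Santos→Lot G ($106), Watson→Lot F ($156), Costa→Lot A ($143), Varga→Lot B ($105), total $510.
VCG payment = (others' best without Quispe) − (others' welfare with Quispe) = 510 − 492 = $18.

Quispe pays $18.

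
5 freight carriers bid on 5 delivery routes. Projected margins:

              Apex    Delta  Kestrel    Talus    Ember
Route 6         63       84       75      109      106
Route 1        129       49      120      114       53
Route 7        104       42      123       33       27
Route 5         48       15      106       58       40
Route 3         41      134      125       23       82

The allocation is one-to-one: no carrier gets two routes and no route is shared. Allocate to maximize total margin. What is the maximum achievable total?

Optimal: Apex→Route 7 ($104k), Delta→Route 3 ($134k), Kestrel→Route 5 ($106k), Talus→Route 1 ($114k), Ember→Route 6 ($106k) — total 104+134+106+114+106 = $564k.
Column-greedy (each route in turn goes to its best remaining carrier) gives $535k, worse by 29.
Next-best assignment: Apex→Route 1, Delta→Route 3, Kestrel→Route 7, Talus→Route 5, Ember→Route 6 = $550k.

Maximum total: $564k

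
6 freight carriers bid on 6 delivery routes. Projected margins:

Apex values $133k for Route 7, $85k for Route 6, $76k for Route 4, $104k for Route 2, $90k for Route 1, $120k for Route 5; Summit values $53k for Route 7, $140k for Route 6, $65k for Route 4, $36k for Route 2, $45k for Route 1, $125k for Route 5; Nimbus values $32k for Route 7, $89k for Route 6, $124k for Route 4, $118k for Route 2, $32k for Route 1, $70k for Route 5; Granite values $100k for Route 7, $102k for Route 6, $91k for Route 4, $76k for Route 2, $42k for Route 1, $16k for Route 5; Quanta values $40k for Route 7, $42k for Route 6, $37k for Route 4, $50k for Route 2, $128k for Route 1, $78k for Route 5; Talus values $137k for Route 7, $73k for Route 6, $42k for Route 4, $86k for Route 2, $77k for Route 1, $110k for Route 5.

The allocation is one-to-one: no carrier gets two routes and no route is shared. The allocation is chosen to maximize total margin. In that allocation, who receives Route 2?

Optimal: Apex→Route 5 ($120k), Summit→Route 6 ($140k), Nimbus→Route 2 ($118k), Granite→Route 4 ($91k), Quanta→Route 1 ($128k), Talus→Route 7 ($137k) — total 120+140+118+91+128+137 = $734k.
Column-greedy (each route in turn goes to its best remaining carrier) gives $649k, worse by 85.
Swapping Quanta↔Summit (Quanta→Route 6 $42k, Summit→Route 1 $45k) loses 181.
Nimbus's own top route is Route 4 ($124k), but forcing Nimbus→Route 4 and reassigning the rest optimally gives only $725k — worse by 9.

Nimbus receives Route 2.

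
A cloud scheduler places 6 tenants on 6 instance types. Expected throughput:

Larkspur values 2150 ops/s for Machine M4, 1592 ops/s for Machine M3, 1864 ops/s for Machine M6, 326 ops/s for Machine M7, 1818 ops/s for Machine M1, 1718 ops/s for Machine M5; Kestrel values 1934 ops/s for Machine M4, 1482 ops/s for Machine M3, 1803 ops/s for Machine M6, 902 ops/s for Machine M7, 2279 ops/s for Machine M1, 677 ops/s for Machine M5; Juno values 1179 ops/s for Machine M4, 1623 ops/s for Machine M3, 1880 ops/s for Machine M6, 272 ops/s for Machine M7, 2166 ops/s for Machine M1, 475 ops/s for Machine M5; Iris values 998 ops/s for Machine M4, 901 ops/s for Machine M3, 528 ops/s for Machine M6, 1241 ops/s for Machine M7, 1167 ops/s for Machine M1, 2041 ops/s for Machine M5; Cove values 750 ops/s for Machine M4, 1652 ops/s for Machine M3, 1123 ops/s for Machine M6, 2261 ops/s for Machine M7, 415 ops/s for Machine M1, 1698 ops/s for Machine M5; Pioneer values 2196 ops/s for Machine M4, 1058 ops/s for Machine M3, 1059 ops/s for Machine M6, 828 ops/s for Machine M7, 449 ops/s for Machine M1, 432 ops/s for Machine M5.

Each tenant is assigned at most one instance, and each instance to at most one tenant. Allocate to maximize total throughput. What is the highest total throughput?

Optimal: Larkspur→Machine M6 (1864 ops/s), Kestrel→Machine M1 (2279 ops/s), Juno→Machine M3 (1623 ops/s), Iris→Machine M5 (2041 ops/s), Cove→Machine M7 (2261 ops/s), Pioneer→Machine M4 (2196 ops/s) — total 1864+2279+1623+2041+2261+2196 = 12264 ops/s.
Swapping Cove↔Pioneer (Cove→Machine M4 750 ops/s, Pioneer→Machine M7 828 ops/s) loses 2879.

Maximum total: 12264 ops/s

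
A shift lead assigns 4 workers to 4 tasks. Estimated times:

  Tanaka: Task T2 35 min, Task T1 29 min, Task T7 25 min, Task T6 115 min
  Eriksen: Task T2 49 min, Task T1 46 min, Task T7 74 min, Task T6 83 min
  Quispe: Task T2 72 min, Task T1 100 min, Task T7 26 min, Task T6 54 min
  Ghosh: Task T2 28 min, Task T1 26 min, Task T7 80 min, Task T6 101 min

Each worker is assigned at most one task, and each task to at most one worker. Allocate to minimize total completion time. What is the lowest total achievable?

Optimal: Tanaka→Task T7 (25 min), Eriksen→Task T1 (46 min), Quispe→Task T6 (54 min), Ghosh→Task T2 (28 min) — total 25+46+54+28 = 153 min.
Min-entry greedy (repeatedly take the single cheapest remaining cell) gives 154 min, worse by 1.
No other one-to-one assignment undercuts 153 min.

Minimum total: 153 min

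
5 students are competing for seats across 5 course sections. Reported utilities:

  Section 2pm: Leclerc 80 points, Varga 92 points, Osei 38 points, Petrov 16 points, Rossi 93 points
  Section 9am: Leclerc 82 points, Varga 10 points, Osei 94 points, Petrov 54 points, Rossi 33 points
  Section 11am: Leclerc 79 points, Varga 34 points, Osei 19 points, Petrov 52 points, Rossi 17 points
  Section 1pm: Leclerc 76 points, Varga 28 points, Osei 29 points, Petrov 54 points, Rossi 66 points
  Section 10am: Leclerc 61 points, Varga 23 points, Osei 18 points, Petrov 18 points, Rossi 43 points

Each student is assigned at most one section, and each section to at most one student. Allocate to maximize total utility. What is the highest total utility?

Maximum total: 365 points

Optimal: Leclerc→Section 10am (61 points), Varga→Section 2pm (92 points), Osei→Section 9am (94 points), Petrov→Section 11am (52 points), Rossi→Section 1pm (66 points) — total 61+92+94+52+66 = 365 points.
Column-greedy (each section in turn goes to its best remaining student) gives 343 points, worse by 22.
Swapping Leclerc↔Varga (Leclerc→Section 2pm 80 points, Varga→Section 10am 23 points) loses 50.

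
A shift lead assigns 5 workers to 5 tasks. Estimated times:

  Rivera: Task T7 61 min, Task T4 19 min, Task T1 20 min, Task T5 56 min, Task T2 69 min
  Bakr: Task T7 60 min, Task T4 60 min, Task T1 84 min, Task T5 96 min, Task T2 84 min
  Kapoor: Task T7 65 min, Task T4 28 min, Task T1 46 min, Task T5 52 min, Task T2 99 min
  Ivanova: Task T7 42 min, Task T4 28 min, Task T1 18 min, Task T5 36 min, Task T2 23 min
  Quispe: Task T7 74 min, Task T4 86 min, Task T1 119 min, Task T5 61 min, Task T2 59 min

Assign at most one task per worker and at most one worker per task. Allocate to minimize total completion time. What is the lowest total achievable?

Min total: 192 min

Optimal: Rivera→Task T1 (20 min), Bakr→Task T7 (60 min), Kapoor→Task T4 (28 min), Ivanova→Task T2 (23 min), Quispe→Task T5 (61 min) — total 20+60+28+23+61 = 192 min.
Row-greedy (each worker in turn takes its cheapest remaining task) gives 209 min, worse by 17.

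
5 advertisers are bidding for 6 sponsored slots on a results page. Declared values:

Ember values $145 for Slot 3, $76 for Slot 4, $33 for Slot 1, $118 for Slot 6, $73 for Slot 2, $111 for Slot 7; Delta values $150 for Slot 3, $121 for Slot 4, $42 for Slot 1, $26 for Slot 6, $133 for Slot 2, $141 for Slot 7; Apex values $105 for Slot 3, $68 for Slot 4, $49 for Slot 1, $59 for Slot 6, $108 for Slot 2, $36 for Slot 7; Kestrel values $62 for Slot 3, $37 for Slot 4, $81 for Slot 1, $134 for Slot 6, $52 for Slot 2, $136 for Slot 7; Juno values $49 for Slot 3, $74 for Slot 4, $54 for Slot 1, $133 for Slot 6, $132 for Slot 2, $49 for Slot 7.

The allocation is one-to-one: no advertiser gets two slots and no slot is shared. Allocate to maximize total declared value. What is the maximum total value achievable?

Max total: $643

Optimal: Ember→Slot 3 ($145), Delta→Slot 4 ($121), Apex→Slot 2 ($108), Kestrel→Slot 7 ($136), Juno→Slot 6 ($133) — total 145+121+108+136+133 = $643.
Column-greedy (each slot in turn goes to its best remaining advertiser) gives $548, worse by 95.
Next-best assignment: Ember→Slot 3, Delta→Slot 7, Apex→Slot 4, Kestrel→Slot 6, Juno→Slot 2 = $620.
Every other assignment is strictly worse.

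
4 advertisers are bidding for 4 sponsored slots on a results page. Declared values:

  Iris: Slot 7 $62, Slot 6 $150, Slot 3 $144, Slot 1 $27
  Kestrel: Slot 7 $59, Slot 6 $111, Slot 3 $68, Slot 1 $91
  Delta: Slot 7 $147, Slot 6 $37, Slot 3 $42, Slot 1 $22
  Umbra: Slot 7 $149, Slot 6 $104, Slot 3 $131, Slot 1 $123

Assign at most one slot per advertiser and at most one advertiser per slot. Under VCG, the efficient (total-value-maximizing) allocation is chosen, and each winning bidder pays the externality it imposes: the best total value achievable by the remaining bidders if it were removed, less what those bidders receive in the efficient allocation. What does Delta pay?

Delta pays $26.

Efficient allocation: Iris→Slot 3 ($144), Kestrel→Slot 6 ($111), Delta→Slot 7 ($147), Umbra→Slot 1 ($123); total welfare W = $525.
Delta receives Slot 7 at value $147, so the others get W − 147 = $378.
Without Delta: best allocation of the remaining 3 bidders over all 4 slots is Iris→Slot 3 ($144), Kestrel→Slot 6 ($111), Umbra→Slot 7 ($149), total $404.
VCG payment = (others' best without Delta) − (others' welfare with Delta) = 404 − 378 = $26.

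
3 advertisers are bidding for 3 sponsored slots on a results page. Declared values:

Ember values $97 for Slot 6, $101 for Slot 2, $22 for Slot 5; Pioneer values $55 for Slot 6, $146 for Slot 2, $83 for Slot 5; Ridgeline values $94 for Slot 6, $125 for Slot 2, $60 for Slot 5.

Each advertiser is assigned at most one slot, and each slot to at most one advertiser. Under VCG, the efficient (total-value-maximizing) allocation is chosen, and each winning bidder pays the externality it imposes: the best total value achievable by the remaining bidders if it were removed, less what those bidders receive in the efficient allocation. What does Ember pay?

Efficient allocation: Ember→Slot 6 ($97), Pioneer→Slot 5 ($83), Ridgeline→Slot 2 ($125); total welfare W = $305.
Ember receives Slot 6 at value $97, so the others get W − 97 = $208.
Without Ember: best allocation of the remaining 2 bidders over all 3 slots is Pioneer→Slot 2 ($146), Ridgeline→Slot 6 ($94), total $240.
VCG payment = (others' best without Ember) − (others' welfare with Ember) = 240 − 208 = $32.

Ember pays $32.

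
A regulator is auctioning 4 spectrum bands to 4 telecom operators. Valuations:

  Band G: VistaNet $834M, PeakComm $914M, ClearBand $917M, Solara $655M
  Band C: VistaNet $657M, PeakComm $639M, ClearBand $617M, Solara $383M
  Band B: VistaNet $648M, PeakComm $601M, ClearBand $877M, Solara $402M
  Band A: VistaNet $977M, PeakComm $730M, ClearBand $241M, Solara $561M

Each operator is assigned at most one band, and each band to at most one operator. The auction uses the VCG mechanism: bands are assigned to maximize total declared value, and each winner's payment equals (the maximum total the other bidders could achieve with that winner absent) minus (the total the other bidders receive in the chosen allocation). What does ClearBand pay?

ClearBand pays $19M.

Efficient allocation: VistaNet→Band A ($977M), PeakComm→Band G ($914M), ClearBand→Band B ($877M), Solara→Band C ($383M); total welfare W = $3151M.
ClearBand receives Band B at value $877M, so the others get W − 877 = $2274M.
Without ClearBand: best allocation of the remaining 3 bidders over all 4 bands is VistaNet→Band A ($977M), PeakComm→Band G ($914M), Solara→Band B ($402M), total $2293M.
VCG payment = (others' best without ClearBand) − (others' welfare with ClearBand) = 2293 − 2274 = $19M.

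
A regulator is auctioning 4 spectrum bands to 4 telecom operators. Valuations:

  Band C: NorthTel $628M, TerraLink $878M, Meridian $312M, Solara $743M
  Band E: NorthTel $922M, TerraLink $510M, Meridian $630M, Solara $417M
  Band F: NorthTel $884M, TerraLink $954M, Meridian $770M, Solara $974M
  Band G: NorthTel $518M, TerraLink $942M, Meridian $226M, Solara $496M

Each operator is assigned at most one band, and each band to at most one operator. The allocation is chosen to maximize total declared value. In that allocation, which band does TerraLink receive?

TerraLink receives Band G.

Optimal: NorthTel→Band E ($922M), TerraLink→Band G ($942M), Meridian→Band F ($770M), Solara→Band C ($743M) — total 922+942+770+743 = $3377M.
Column-greedy (each band in turn goes to its best remaining operator) gives $3000M, worse by 377.
TerraLink's own top band is Band F ($954M), but forcing TerraLink→Band F and reassigning the rest optimally gives only $2845M — worse by 532.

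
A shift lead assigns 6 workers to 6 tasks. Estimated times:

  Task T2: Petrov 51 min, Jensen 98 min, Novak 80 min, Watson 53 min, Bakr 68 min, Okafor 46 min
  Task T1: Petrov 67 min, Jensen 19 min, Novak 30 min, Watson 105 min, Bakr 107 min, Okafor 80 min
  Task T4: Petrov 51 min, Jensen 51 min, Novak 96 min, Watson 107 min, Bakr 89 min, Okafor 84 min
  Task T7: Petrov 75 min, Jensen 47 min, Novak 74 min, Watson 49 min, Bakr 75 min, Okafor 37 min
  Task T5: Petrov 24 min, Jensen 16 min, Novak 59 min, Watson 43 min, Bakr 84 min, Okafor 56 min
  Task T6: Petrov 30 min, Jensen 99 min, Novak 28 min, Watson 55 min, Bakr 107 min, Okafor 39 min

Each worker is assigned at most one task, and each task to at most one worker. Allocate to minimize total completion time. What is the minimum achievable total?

Treat this as an assignment problem: match each worker to one task.
Optimal: Petrov→Task T4 (51 min), Jensen→Task T1 (19 min), Novak→Task T6 (28 min), Watson→Task T5 (43 min), Bakr→Task T2 (68 min), Okafor→Task T7 (37 min) — total 51+19+28+43+68+37 = 246 min.
Next-best assignment: Petrov→Task T5, Jensen→Task T1, Novak→Task T6, Watson→Task T2, Bakr→Task T4, Okafor→Task T7 = 250 min.

Min total: 246 min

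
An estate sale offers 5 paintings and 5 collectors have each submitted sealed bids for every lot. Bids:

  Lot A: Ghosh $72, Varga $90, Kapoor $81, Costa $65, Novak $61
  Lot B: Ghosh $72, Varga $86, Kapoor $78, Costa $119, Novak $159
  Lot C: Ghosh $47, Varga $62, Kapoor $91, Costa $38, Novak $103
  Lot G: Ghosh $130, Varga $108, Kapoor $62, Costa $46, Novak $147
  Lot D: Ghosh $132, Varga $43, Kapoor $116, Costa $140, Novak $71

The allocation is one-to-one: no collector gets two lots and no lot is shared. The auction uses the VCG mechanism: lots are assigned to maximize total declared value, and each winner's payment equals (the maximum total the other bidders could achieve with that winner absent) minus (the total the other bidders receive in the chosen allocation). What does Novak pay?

Efficient allocation: Ghosh→Lot G ($130), Varga→Lot A ($90), Kapoor→Lot C ($91), Costa→Lot D ($140), Novak→Lot B ($159); total welfare W = $610.
Novak receives Lot B at value $159, so the others get W − 159 = $451.
Without Novak: best allocation of the remaining 4 bidders over all 5 lots is Ghosh→Lot G ($130), Varga→Lot A ($90), Kapoor→Lot D ($116), Costa→Lot B ($119), total $455.
VCG payment = (others' best without Novak) − (others' welfare with Novak) = 455 − 451 = $4.

Novak pays $4.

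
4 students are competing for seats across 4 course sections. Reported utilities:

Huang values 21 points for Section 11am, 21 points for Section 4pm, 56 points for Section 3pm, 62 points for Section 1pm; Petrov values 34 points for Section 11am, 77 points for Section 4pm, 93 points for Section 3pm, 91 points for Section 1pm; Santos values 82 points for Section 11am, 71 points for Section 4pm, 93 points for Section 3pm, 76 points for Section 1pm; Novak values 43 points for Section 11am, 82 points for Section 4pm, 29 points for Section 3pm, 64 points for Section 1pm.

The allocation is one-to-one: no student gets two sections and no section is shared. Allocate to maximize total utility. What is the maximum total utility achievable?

Optimal: Huang→Section 1pm (62 points), Petrov→Section 3pm (93 points), Santos→Section 11am (82 points), Novak→Section 4pm (82 points) — total 62+93+82+82 = 319 points.
Next-best assignment: Huang→Section 3pm, Petrov→Section 1pm, Santos→Section 11am, Novak→Section 4pm = 311 points.
Swapping Santos↔Huang (Santos→Section 1pm 76 points, Huang→Section 11am 21 points) loses 47.

Max total: 319 points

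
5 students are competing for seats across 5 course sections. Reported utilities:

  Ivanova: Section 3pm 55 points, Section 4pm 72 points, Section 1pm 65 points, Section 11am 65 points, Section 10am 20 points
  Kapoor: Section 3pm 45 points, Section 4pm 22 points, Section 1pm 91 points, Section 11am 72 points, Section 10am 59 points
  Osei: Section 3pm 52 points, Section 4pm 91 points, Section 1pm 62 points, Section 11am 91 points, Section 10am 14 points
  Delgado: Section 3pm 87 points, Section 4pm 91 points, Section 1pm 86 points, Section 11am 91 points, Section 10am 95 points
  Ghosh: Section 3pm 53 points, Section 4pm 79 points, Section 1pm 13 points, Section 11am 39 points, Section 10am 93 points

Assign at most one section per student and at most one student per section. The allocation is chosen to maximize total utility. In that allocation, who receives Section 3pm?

This is the linear assignment problem.
Optimal: Ivanova→Section 4pm (72 points), Kapoor→Section 1pm (91 points), Osei→Section 11am (91 points), Delgado→Section 3pm (87 points), Ghosh→Section 10am (93 points) — total 72+91+91+87+93 = 434 points.
Max-entry greedy (repeatedly take the single best remaining cell) gives 395 points, worse by 39.
No other one-to-one assignment exceeds 434 points.
Delgado's own top section is Section 10am (95 points), but forcing Delgado→Section 10am and reassigning the rest optimally gives only 411 points — worse by 23.

Delgado receives Section 3pm.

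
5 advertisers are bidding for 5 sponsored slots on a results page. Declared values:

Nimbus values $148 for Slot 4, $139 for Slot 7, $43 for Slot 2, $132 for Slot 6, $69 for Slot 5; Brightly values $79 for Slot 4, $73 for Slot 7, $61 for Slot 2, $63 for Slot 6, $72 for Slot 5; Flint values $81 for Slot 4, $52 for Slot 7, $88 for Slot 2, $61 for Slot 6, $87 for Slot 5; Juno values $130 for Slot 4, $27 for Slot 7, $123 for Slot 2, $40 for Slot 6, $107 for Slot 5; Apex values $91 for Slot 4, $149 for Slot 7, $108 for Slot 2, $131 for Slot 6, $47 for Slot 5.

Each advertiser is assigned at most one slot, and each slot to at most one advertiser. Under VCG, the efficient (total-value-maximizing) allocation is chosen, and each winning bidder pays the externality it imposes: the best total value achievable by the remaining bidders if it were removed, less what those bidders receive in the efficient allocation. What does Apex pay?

Efficient allocation: Nimbus→Slot 6 ($132), Brightly→Slot 5 ($72), Flint→Slot 2 ($88), Juno→Slot 4 ($130), Apex→Slot 7 ($149); total welfare W = $571.
Apex receives Slot 7 at value $149, so the others get W − 149 = $422.
Without Apex: best allocation of the remaining 4 bidders over all 5 slots is Nimbus→Slot 4 ($148), Brightly→Slot 7 ($73), Flint→Slot 5 ($87), Juno→Slot 2 ($123), total $431.
VCG payment = (others' best without Apex) − (others' welfare with Apex) = 431 − 422 = $9.

Apex pays $9.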